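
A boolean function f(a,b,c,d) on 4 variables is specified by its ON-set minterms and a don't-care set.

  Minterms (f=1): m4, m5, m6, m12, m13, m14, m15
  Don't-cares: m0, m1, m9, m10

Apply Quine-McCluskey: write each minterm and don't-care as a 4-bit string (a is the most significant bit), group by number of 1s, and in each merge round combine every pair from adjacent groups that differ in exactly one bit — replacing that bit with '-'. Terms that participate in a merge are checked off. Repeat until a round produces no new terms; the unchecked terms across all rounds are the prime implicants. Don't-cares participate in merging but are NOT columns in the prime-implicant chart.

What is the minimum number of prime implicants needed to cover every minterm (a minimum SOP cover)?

size-2^0 implicants → 0000(✓)  0001(✓)  0100(✓)  0101(✓)  0110(✓)  1001(✓)  1010(✓)  1100(✓)  1101(✓)  1110(✓)  1111(✓)
size-2^1 implicants → -001(✓)  -100(✓)  -101(✓)  -110(✓)  0-00(✓)  0-01(✓)  000-(✓)  01-0(✓)  010-(✓)  1-01(✓)  1-10  11-0(✓)  11-1(✓)  110-(✓)  111-(✓)
size-2^2 implicants → --01  -1-0  -10-  0-0-  11--
Unchecked terms (primes): --01, -1-0, -10-, 0-0-, 1-10, 11--
Minterm coverage:
  m4 ⊆ -1-0,-10-,0-0-
  m5 ⊆ --01,-10-,0-0-
  m6 ⊆ -1-0 [E]
  m12 ⊆ -1-0,-10-,11--
  m13 ⊆ --01,-10-,11--
  m14 ⊆ -1-0,1-10,11--
  m15 ⊆ 11-- [E]
E = {-1-0, 11--}
Petrick residual → --01
Cover = c'd + bd' + ab  |cover|=3

3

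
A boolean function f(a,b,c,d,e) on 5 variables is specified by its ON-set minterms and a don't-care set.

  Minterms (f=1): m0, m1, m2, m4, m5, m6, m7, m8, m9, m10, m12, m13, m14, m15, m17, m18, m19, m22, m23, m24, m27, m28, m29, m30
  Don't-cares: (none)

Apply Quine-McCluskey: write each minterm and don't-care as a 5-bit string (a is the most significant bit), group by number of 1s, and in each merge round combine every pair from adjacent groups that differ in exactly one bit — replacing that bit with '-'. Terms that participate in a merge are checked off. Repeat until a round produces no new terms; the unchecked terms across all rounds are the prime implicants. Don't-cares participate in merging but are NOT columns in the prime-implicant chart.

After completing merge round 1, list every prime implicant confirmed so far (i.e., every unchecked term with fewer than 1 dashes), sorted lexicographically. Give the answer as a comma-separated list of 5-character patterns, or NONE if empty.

Round 0: 00000✓ 00001✓ 00010✓ 00100✓ 00101✓ 00110✓ 00111✓ 01000✓ 01001✓ 01010✓ 01100✓ 01101✓ 01110✓ 01111✓ 10001✓ 10010✓ 10011✓ 10110✓ 10111✓ 11000✓ 11011✓ 11100✓ 11101✓ 11110✓
Round 1: -0001 -0010✓ -0110✓ -0111✓ -1000✓ -1100✓ -1101✓ -1110✓ 0-000✓ 0-001✓ 0-010✓ 0-100✓ 0-101✓ 0-110✓ 0-111✓ 00-00✓ 00-01✓ 00-10✓ 000-0✓ 0000-✓ 001-0✓ 001-1✓ 0010-✓ 0011-✓ 01-00✓ 01-01✓ 01-10✓ 010-0✓ 0100-✓ 011-0✓ 011-1✓ 0110-✓ 0111-✓ 1-011 1-110✓ 10-10✓ 10-11✓ 100-1 1001-✓ 1011-✓ 11-00✓ 111-0✓ 1110-✓
Round 2: --110 -0-10 -011- -1-00 -11-0 -110- 0--00✓ 0--01✓ 0--10✓ 0-0-0✓ 0-00-✓ 0-1-0✓ 0-1-1✓ 0-10-✓ 0-11-✓ 00--0✓ 00-0-✓ 001--✓ 01--0✓ 01-0-✓ 011--✓ 10-1-
Round 3: 0---0 0--0- 0-1--
PIs = {--110, -0-10, -0001, -011-, -1-00, -11-0, -110-, 0---0, 0--0-, 0-1--, 1-011, 10-1-, 100-1}

NONE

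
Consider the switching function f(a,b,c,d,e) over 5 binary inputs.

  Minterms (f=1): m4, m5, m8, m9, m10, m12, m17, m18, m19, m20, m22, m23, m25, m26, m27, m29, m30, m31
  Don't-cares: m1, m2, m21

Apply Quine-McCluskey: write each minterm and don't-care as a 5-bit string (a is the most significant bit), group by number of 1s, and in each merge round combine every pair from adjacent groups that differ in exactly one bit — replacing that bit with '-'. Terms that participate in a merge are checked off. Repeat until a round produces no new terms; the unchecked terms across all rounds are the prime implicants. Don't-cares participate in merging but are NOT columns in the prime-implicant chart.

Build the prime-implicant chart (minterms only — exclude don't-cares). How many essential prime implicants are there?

2

Round 0: 00001✓ 00010✓ 00100✓ 00101✓ 01000✓ 01001✓ 01010✓ 01100✓ 10001✓ 10010✓ 10011✓ 10100✓ 10101✓ 10110✓ 10111✓ 11001✓ 11010✓ 11011✓ 11101✓ 11110✓ 11111✓
Round 1: -0001✓ -0010✓ -0100✓ -0101✓ -1001✓ -1010✓ 0-001✓ 0-010✓ 0-100 00-01✓ 0010-✓ 01-00 010-0 0100- 1-001✓ 1-010✓ 1-011✓ 1-101✓ 1-110✓ 1-111✓ 10-01✓ 10-10✓ 10-11✓ 100-1✓ 1001-✓ 101-0✓ 101-1✓ 1010-✓ 1011-✓ 11-01✓ 11-10✓ 11-11✓ 110-1✓ 1101-✓ 111-1✓ 1111-✓
Round 2: --001 --010 -0-01 -010- 1--01✓ 1--10✓ 1--11✓ 1-0-1✓ 1-01-✓ 1-1-1✓ 1-11-✓ 10--1✓ 10-1-✓ 101-- 11--1✓ 11-1-✓
Round 3: 1---1 1--1-
PIs = {--001, --010, -0-01, -010-, 0-100, 01-00, 010-0, 0100-, 1---1, 1--1-, 101--}
Coverage chart:
  m4: -010-,0-100
  m5: -0-01,-010-
  m8: 01-00,010-0,0100-
  m9: --001,0100-
  m10: --010,010-0
  m12: 0-100,01-00
  m17: --001,-0-01,1---1
  m18: --010,1--1-
  m19: 1---1,1--1-
  m20: -010-,101--
  m22: 1--1-,101--
  m23: 1---1,1--1-,101--
  m25: --001,1---1
  m26: --010,1--1-
  m27: 1---1,1--1-
  m29: 1---1 ←essential
  m30: 1--1- ←essential
  m31: 1---1,1--1-
Essential: 1---1, 1--1-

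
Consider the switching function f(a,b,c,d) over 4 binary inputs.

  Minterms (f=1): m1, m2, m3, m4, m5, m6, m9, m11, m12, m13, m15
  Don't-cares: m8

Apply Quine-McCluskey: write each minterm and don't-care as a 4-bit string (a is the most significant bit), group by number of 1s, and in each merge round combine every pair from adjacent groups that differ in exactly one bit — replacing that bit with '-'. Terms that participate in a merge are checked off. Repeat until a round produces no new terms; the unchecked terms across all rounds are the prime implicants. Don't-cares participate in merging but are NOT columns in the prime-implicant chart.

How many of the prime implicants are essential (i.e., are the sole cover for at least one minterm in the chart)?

size-2^0 implicants → 0001(✓)  0010(✓)  0011(✓)  0100(✓)  0101(✓)  0110(✓)  1000(✓)  1001(✓)  1011(✓)  1100(✓)  1101(✓)  1111(✓)
size-2^1 implicants → -001(✓)  -011(✓)  -100(✓)  -101(✓)  0-01(✓)  0-10  00-1(✓)  001-  01-0  010-(✓)  1-00(✓)  1-01(✓)  1-11(✓)  10-1(✓)  100-(✓)  11-1(✓)  110-(✓)
size-2^2 implicants → --01  -0-1  -10-  1--1  1-0-
Unchecked terms (primes): --01, -0-1, -10-, 0-10, 001-, 01-0, 1--1, 1-0-
Minterm coverage:
  m1 ⊆ --01,-0-1
  m2 ⊆ 0-10,001-
  m3 ⊆ -0-1,001-
  m4 ⊆ -10-,01-0
  m5 ⊆ --01,-10-
  m6 ⊆ 0-10,01-0
  m9 ⊆ --01,-0-1,1--1,1-0-
  m11 ⊆ -0-1,1--1
  m12 ⊆ -10-,1-0-
  m13 ⊆ --01,-10-,1--1,1-0-
  m15 ⊆ 1--1 [E]
E = {1--1}

1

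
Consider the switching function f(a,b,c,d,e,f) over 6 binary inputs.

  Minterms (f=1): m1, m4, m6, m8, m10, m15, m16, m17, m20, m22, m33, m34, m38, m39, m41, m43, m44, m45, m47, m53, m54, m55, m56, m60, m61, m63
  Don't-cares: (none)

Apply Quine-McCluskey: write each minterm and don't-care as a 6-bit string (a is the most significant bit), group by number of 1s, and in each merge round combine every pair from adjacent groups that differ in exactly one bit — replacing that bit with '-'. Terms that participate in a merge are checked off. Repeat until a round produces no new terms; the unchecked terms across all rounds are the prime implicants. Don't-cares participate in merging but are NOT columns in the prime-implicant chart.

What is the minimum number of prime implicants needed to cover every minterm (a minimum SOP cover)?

Round 0: 000001✓ 000100✓ 000110✓ 001000✓ 001010✓ 001111✓ 010000✓ 010001✓ 010100✓ 010110✓ 100001✓ 100010✓ 100110✓ 100111✓ 101001✓ 101011✓ 101100✓ 101101✓ 101111✓ 110101✓ 110110✓ 110111✓ 111000✓ 111100✓ 111101✓ 111111✓
Round 1: -00001 -00110✓ -01111 -10110✓ 0-0001 0-0100✓ 0-0110✓ 0001-0✓ 0010-0 010-00 01000- 0101-0✓ 1-0110✓ 1-0111✓ 1-1100✓ 1-1101✓ 1-1111✓ 10-001 10-111✓ 100-10 10011-✓ 101-01✓ 101-11✓ 1010-1✓ 1011-1✓ 10110-✓ 11-101✓ 11-111✓ 1101-1✓ 11011-✓ 111-00 1111-1✓ 11110-✓
Round 2: --0110 0-01-0 1--111 1-011- 1-11-1 1-110- 101--1 11-1-1
PIs = {--0110, -00001, -01111, 0-0001, 0-01-0, 0010-0, 010-00, 01000-, 1--111, 1-011-, 1-11-1, 1-110-, 10-001, 100-10, 101--1, 11-1-1, 111-00}
Coverage chart:
  m1: -00001,0-0001
  m4: 0-01-0 ←essential
  m6: --0110,0-01-0
  m8: 0010-0 ←essential
  m10: 0010-0 ←essential
  m15: -01111 ←essential
  m16: 010-00,01000-
  m17: 0-0001,01000-
  m20: 0-01-0,010-00
  m22: --0110,0-01-0
  m33: -00001,10-001
  m34: 100-10 ←essential
  m38: --0110,1-011-,100-10
  m39: 1--111,1-011-
  m41: 10-001,101--1
  m43: 101--1 ←essential
  m44: 1-110- ←essential
  m45: 1-11-1,1-110-,101--1
  m47: -01111,1--111,1-11-1,101--1
  m53: 11-1-1 ←essential
  m54: --0110,1-011-
  m55: 1--111,1-011-,11-1-1
  m56: 111-00 ←essential
  m60: 1-110-,111-00
  m61: 1-11-1,1-110-,11-1-1
  m63: 1--111,1-11-1,11-1-1
Essential: -01111, 0-01-0, 0010-0, 1-110-, 100-10, 101--1, 11-1-1, 111-00
Petrick residual → -00001, 01000-, 1-011-
Min cover (11 terms): b'c'd'e'f + b'cdef + a'c'df' + a'b'cd'f' + a'bc'd'e' + ac'de + acde' + ab'c'ef' + ab'cf + abdf + abce'f'

11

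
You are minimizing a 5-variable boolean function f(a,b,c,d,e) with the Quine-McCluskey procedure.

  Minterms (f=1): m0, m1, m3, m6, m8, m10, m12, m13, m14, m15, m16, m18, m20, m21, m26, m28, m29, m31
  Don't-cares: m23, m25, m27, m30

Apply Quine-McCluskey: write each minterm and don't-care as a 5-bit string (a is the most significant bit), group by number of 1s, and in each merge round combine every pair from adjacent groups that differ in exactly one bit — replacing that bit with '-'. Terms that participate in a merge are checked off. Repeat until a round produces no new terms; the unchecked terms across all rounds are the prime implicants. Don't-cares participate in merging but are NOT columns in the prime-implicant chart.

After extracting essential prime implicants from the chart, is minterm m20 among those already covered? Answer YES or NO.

size-2^0 implicants → 00000(✓)  00001(✓)  00011(✓)  00110(✓)  01000(✓)  01010(✓)  01100(✓)  01101(✓)  01110(✓)  01111(✓)  10000(✓)  10010(✓)  10100(✓)  10101(✓)  10111(✓)  11001(✓)  11010(✓)  11011(✓)  11100(✓)  11101(✓)  11110(✓)  11111(✓)
size-2^1 implicants → -0000  -1010(✓)  -1100(✓)  -1101(✓)  -1110(✓)  -1111(✓)  0-000  0-110  000-1  0000-  01-00(✓)  01-10(✓)  010-0(✓)  011-0(✓)  011-1(✓)  0110-(✓)  0111-(✓)  1-010  1-100(✓)  1-101(✓)  1-111(✓)  10-00  100-0  101-1(✓)  1010-(✓)  11-01(✓)  11-10(✓)  11-11(✓)  110-1(✓)  1101-(✓)  111-0(✓)  111-1(✓)  1110-(✓)  1111-(✓)
size-2^2 implicants → -1-10  -11-0(✓)  -11-1(✓)  -110-(✓)  -111-(✓)  01--0  011--(✓)  1-1-1  1-10-  11--1  11-1-  111--(✓)
size-2^3 implicants → -11--
Unchecked terms (primes): -0000, -1-10, -11--, 0-000, 0-110, 000-1, 0000-, 01--0, 1-010, 1-1-1, 1-10-, 10-00, 100-0, 11--1, 11-1-
Minterm coverage:
  m0 ⊆ -0000,0-000,0000-
  m1 ⊆ 000-1,0000-
  m3 ⊆ 000-1 [E]
  m6 ⊆ 0-110 [E]
  m8 ⊆ 0-000,01--0
  m10 ⊆ -1-10,01--0
  m12 ⊆ -11--,01--0
  m13 ⊆ -11-- [E]
  m14 ⊆ -1-10,-11--,0-110,01--0
  m15 ⊆ -11-- [E]
  m16 ⊆ -0000,10-00,100-0
  m18 ⊆ 1-010,100-0
  m20 ⊆ 1-10-,10-00
  m21 ⊆ 1-1-1,1-10-
  m26 ⊆ -1-10,1-010,11-1-
  m28 ⊆ -11--,1-10-
  m29 ⊆ -11--,1-1-1,1-10-,11--1
  m31 ⊆ -11--,1-1-1,11--1,11-1-
E = {-11--, 0-110, 000-1}

NO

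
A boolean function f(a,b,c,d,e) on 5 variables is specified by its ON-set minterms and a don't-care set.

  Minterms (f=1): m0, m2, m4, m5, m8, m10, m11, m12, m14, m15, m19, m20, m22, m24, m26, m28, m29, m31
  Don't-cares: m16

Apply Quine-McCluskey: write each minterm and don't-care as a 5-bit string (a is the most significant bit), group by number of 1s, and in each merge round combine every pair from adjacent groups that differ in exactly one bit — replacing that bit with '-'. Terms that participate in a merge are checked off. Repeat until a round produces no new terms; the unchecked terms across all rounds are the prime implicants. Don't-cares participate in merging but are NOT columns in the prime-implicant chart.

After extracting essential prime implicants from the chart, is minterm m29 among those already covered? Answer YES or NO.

NO

[col 0] 00000*, 00010*, 00100*, 00101*, 01000*, 01010*, 01011*, 01100*, 01110*, 01111*, 10000*, 10011, 10100*, 10110*, 11000*, 11010*, 11100*, 11101*, 11111*
[col 1] -0000*, -0100*, -1000*, -1010*, -1100*, -1111, 0-000*, 0-010*, 0-100*, 00-00*, 000-0*, 0010-, 01-00*, 01-10*, 01-11*, 010-0*, 0101-*, 011-0*, 0111-*, 1-000*, 1-100*, 10-00*, 101-0, 11-00*, 110-0*, 111-1, 1110-
[col 2] --000*, --100*, -0-00*, -1-00*, -10-0, 0--00*, 0-0-0, 01--0, 01-1-, 1--00*
[col 3] ---00
Prime implicants: ---00, -10-0, -1111, 0-0-0, 0010-, 01--0, 01-1-, 10011, 101-0, 111-1, 1110-
PI chart (minterm → PIs covering it):
  0 | ---00,0-0-0
  2 | 0-0-0  (sole → essential)
  4 | ---00,0010-
  5 | 0010-  (sole → essential)
  8 | ---00,-10-0,0-0-0,01--0
  10 | -10-0,0-0-0,01--0,01-1-
  11 | 01-1-  (sole → essential)
  12 | ---00,01--0
  14 | 01--0,01-1-
  15 | -1111,01-1-
  19 | 10011  (sole → essential)
  20 | ---00,101-0
  22 | 101-0  (sole → essential)
  24 | ---00,-10-0
  26 | -10-0  (sole → essential)
  28 | ---00,1110-
  29 | 111-1,1110-
  31 | -1111,111-1
Essential prime implicants: -10-0, 0-0-0, 0010-, 01-1-, 10011, 101-0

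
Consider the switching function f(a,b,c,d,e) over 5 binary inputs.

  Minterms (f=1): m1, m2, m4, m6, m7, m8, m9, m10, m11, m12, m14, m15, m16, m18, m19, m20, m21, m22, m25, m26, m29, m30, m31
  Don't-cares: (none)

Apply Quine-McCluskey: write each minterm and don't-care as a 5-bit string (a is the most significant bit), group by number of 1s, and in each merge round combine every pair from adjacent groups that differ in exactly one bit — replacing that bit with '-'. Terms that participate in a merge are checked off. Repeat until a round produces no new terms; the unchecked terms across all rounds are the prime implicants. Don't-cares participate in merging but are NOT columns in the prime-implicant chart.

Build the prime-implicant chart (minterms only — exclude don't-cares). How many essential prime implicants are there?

[col 0] 00001*, 00010*, 00100*, 00110*, 00111*, 01000*, 01001*, 01010*, 01011*, 01100*, 01110*, 01111*, 10000*, 10010*, 10011*, 10100*, 10101*, 10110*, 11001*, 11010*, 11101*, 11110*, 11111*
[col 1] -0010*, -0100*, -0110*, -1001, -1010*, -1110*, -1111*, 0-001, 0-010*, 0-100*, 0-110*, 0-111*, 00-10*, 001-0*, 0011-*, 01-00*, 01-10*, 01-11*, 010-0*, 010-1*, 0100-*, 0101-*, 011-0*, 0111-*, 1-010*, 1-101, 1-110*, 10-00*, 10-10*, 100-0*, 1001-, 101-0*, 1010-, 11-01, 11-10*, 111-1, 1111-*
[col 2] --010*, --110*, -0-10*, -01-0, -1-10*, -111-, 0--10*, 0-1-0, 0-11-, 01--0, 01-1-, 010--, 1--10*, 10--0
[col 3] ---10
Prime implicants: ---10, -01-0, -1001, -111-, 0-001, 0-1-0, 0-11-, 01--0, 01-1-, 010--, 1-101, 10--0, 1001-, 1010-, 11-01, 111-1
PI chart (minterm → PIs covering it):
  1 | 0-001  (sole → essential)
  2 | ---10  (sole → essential)
  4 | -01-0,0-1-0
  6 | ---10,-01-0,0-1-0,0-11-
  7 | 0-11-  (sole → essential)
  8 | 01--0,010--
  9 | -1001,0-001,010--
  10 | ---10,01--0,01-1-,010--
  11 | 01-1-,010--
  12 | 0-1-0,01--0
  14 | ---10,-111-,0-1-0,0-11-,01--0,01-1-
  15 | -111-,0-11-,01-1-
  16 | 10--0  (sole → essential)
  18 | ---10,10--0,1001-
  19 | 1001-  (sole → essential)
  20 | -01-0,10--0,1010-
  21 | 1-101,1010-
  22 | ---10,-01-0,10--0
  25 | -1001,11-01
  26 | ---10  (sole → essential)
  29 | 1-101,11-01,111-1
  30 | ---10,-111-
  31 | -111-,111-1
Essential prime implicants: ---10, 0-001, 0-11-, 10--0, 1001-

5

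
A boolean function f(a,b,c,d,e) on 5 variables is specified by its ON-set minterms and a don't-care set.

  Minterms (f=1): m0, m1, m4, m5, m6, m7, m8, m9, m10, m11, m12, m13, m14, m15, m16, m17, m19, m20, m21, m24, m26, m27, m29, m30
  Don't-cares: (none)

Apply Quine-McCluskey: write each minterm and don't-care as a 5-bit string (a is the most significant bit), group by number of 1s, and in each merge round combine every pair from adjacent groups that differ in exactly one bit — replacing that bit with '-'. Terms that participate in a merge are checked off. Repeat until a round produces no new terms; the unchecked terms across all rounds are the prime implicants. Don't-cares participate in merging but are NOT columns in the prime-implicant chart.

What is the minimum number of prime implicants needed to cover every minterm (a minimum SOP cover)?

7

[col 0] 00000*, 00001*, 00100*, 00101*, 00110*, 00111*, 01000*, 01001*, 01010*, 01011*, 01100*, 01101*, 01110*, 01111*, 10000*, 10001*, 10011*, 10100*, 10101*, 11000*, 11010*, 11011*, 11101*, 11110*
[col 1] -0000*, -0001*, -0100*, -0101*, -1000*, -1010*, -1011*, -1101*, -1110*, 0-000*, 0-001*, 0-100*, 0-101*, 0-110*, 0-111*, 00-00*, 00-01*, 0000-*, 001-0*, 001-1*, 0010-*, 0011-*, 01-00*, 01-01*, 01-10*, 01-11*, 010-0*, 010-1*, 0100-*, 0101-*, 011-0*, 011-1*, 0110-*, 0111-*, 1-000*, 1-011, 1-101*, 10-00*, 10-01*, 100-1, 1000-*, 1010-*, 11-10*, 110-0*, 1101-*
[col 2] --000, --101, -0-00*, -0-01*, -000-*, -010-*, -1-10, -10-0, -101-, 0--00*, 0--01*, 0-00-*, 0-1-0*, 0-1-1*, 0-10-*, 0-11-*, 00-0-*, 001--*, 01--0*, 01--1*, 01-0-*, 01-1-*, 010--*, 011--*, 10-0-*
[col 3] -0-0-, 0--0-, 0-1--, 01---
Prime implicants: --000, --101, -0-0-, -1-10, -10-0, -101-, 0--0-, 0-1--, 01---, 1-011, 100-1
PI chart (minterm → PIs covering it):
  0 | --000,-0-0-,0--0-
  1 | -0-0-,0--0-
  4 | -0-0-,0--0-,0-1--
  5 | --101,-0-0-,0--0-,0-1--
  6 | 0-1--  (sole → essential)
  7 | 0-1--  (sole → essential)
  8 | --000,-10-0,0--0-,01---
  9 | 0--0-,01---
  10 | -1-10,-10-0,-101-,01---
  11 | -101-,01---
  12 | 0--0-,0-1--,01---
  13 | --101,0--0-,0-1--,01---
  14 | -1-10,0-1--,01---
  15 | 0-1--,01---
  16 | --000,-0-0-
  17 | -0-0-,100-1
  19 | 1-011,100-1
  20 | -0-0-  (sole → essential)
  21 | --101,-0-0-
  24 | --000,-10-0
  26 | -1-10,-10-0,-101-
  27 | -101-,1-011
  29 | --101  (sole → essential)
  30 | -1-10  (sole → essential)
Essential prime implicants: --101, -0-0-, -1-10, 0-1--
Petrick residual → --000, 01---, 1-011
Minimum SOP uses 7 PIs: c'd'e' + cd'e + b'd' + bde' + a'c + a'b + ac'de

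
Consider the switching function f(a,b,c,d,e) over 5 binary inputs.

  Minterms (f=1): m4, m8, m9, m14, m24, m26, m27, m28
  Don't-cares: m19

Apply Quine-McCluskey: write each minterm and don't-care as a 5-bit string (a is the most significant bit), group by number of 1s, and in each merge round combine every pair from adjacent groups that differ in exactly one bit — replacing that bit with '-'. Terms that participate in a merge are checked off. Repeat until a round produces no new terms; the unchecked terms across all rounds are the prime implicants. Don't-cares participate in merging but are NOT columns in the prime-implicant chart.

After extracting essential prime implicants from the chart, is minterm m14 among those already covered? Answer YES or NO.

[col 0] 00100, 01000*, 01001*, 01110, 10011*, 11000*, 11010*, 11011*, 11100*
[col 1] -1000, 0100-, 1-011, 11-00, 110-0, 1101-
Prime implicants: -1000, 00100, 0100-, 01110, 1-011, 11-00, 110-0, 1101-
PI chart (minterm → PIs covering it):
  4 | 00100  (sole → essential)
  8 | -1000,0100-
  9 | 0100-  (sole → essential)
  14 | 01110  (sole → essential)
  24 | -1000,11-00,110-0
  26 | 110-0,1101-
  27 | 1-011,1101-
  28 | 11-00  (sole → essential)
Essential prime implicants: 00100, 0100-, 01110, 11-00

YES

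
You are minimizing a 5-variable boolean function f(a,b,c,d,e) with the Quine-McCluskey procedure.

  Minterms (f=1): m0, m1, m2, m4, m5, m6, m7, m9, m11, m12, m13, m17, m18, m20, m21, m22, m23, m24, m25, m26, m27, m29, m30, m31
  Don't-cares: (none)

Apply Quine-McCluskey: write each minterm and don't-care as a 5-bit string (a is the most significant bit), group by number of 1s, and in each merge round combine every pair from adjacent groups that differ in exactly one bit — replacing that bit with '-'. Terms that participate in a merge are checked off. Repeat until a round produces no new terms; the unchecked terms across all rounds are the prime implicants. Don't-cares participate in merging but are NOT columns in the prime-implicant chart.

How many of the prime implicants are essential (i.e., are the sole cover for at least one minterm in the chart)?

Round 0: 00000✓ 00001✓ 00010✓ 00100✓ 00101✓ 00110✓ 00111✓ 01001✓ 01011✓ 01100✓ 01101✓ 10001✓ 10010✓ 10100✓ 10101✓ 10110✓ 10111✓ 11000✓ 11001✓ 11010✓ 11011✓ 11101✓ 11110✓ 11111✓
Round 1: -0001✓ -0010✓ -0100✓ -0101✓ -0110✓ -0111✓ -1001✓ -1011✓ -1101✓ 0-001✓ 0-100✓ 0-101✓ 00-00✓ 00-01✓ 00-10✓ 000-0✓ 0000-✓ 001-0✓ 001-1✓ 0010-✓ 0011-✓ 01-01✓ 010-1✓ 0110-✓ 1-001✓ 1-010✓ 1-101✓ 1-110✓ 1-111✓ 10-01✓ 10-10✓ 101-0✓ 101-1✓ 1010-✓ 1011-✓ 11-01✓ 11-10✓ 11-11✓ 110-0✓ 110-1✓ 1100-✓ 1101-✓ 111-1✓ 1111-✓
Round 2: --001✓ --101✓ -0-01✓ -0-10 -01-0✓ -01-1✓ -010-✓ -011-✓ -1-01✓ -10-1 0--01✓ 0-10- 00--0 00-0- 001--✓ 1--01✓ 1--10 1-1-1 1-11- 101--✓ 11--1 11-1- 110--
Round 3: ---01 -01--
PIs = {---01, -0-10, -01--, -10-1, 0-10-, 00--0, 00-0-, 1--10, 1-1-1, 1-11-, 11--1, 11-1-, 110--}
Coverage chart:
  m0: 00--0,00-0-
  m1: ---01,00-0-
  m2: -0-10,00--0
  m4: -01--,0-10-,00--0,00-0-
  m5: ---01,-01--,0-10-,00-0-
  m6: -0-10,-01--,00--0
  m7: -01-- ←essential
  m9: ---01,-10-1
  m11: -10-1 ←essential
  m12: 0-10- ←essential
  m13: ---01,0-10-
  m17: ---01 ←essential
  m18: -0-10,1--10
  m20: -01-- ←essential
  m21: ---01,-01--,1-1-1
  m22: -0-10,-01--,1--10,1-11-
  m23: -01--,1-1-1,1-11-
  m24: 110-- ←essential
  m25: ---01,-10-1,11--1,110--
  m26: 1--10,11-1-,110--
  m27: -10-1,11--1,11-1-,110--
  m29: ---01,1-1-1,11--1
  m30: 1--10,1-11-,11-1-
  m31: 1-1-1,1-11-,11--1,11-1-
Essential: ---01, -01--, -10-1, 0-10-, 110--

5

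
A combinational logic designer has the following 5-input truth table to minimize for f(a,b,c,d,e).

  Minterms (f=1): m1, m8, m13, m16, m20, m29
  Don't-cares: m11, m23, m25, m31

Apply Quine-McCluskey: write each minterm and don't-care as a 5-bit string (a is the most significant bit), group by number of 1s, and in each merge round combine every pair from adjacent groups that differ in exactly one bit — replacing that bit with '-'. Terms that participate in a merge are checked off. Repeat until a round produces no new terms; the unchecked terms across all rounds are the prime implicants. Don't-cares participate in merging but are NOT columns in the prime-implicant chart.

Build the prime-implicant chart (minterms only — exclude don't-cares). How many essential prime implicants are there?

4

[col 0] 00001, 01000, 01011, 01101*, 10000*, 10100*, 10111*, 11001*, 11101*, 11111*
[col 1] -1101, 1-111, 10-00, 11-01, 111-1
Prime implicants: -1101, 00001, 01000, 01011, 1-111, 10-00, 11-01, 111-1
PI chart (minterm → PIs covering it):
  1 | 00001  (sole → essential)
  8 | 01000  (sole → essential)
  13 | -1101  (sole → essential)
  16 | 10-00  (sole → essential)
  20 | 10-00  (sole → essential)
  29 | -1101,11-01,111-1
Essential prime implicants: -1101, 00001, 01000, 10-00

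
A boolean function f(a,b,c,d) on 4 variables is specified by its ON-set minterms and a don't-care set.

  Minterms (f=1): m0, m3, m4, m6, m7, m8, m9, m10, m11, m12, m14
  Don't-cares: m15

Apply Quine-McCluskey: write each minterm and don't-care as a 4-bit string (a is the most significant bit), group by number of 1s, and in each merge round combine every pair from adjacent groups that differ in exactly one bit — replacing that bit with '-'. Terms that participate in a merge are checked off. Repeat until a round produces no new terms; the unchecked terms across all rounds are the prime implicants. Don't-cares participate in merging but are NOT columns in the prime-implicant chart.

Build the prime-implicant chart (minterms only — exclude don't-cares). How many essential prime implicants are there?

Round 0: 0000✓ 0011✓ 0100✓ 0110✓ 0111✓ 1000✓ 1001✓ 1010✓ 1011✓ 1100✓ 1110✓ 1111✓
Round 1: -000✓ -011✓ -100✓ -110✓ -111✓ 0-00✓ 0-11✓ 01-0✓ 011-✓ 1-00✓ 1-10✓ 1-11✓ 10-0✓ 10-1✓ 100-✓ 101-✓ 11-0✓ 111-✓
Round 2: --00 --11 -1-0 -11- 1--0 1-1- 10--
PIs = {--00, --11, -1-0, -11-, 1--0, 1-1-, 10--}
Coverage chart:
  m0: --00 ←essential
  m3: --11 ←essential
  m4: --00,-1-0
  m6: -1-0,-11-
  m7: --11,-11-
  m8: --00,1--0,10--
  m9: 10-- ←essential
  m10: 1--0,1-1-,10--
  m11: --11,1-1-,10--
  m12: --00,-1-0,1--0
  m14: -1-0,-11-,1--0,1-1-
Essential: --00, --11, 10--

3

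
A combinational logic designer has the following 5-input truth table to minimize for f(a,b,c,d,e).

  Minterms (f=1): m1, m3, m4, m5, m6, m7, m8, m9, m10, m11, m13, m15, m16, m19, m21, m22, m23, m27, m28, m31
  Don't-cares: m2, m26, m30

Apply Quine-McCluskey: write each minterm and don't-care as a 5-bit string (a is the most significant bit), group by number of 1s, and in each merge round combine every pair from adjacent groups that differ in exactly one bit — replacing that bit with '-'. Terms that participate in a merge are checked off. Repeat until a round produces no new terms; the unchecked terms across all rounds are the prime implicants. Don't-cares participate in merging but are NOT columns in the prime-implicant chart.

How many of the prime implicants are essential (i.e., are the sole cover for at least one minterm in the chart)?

size-2^0 implicants → 00001(✓)  00010(✓)  00011(✓)  00100(✓)  00101(✓)  00110(✓)  00111(✓)  01000(✓)  01001(✓)  01010(✓)  01011(✓)  01101(✓)  01111(✓)  10000  10011(✓)  10101(✓)  10110(✓)  10111(✓)  11010(✓)  11011(✓)  11100(✓)  11110(✓)  11111(✓)
size-2^1 implicants → -0011(✓)  -0101(✓)  -0110(✓)  -0111(✓)  -1010(✓)  -1011(✓)  -1111(✓)  0-001(✓)  0-010(✓)  0-011(✓)  0-101(✓)  0-111(✓)  00-01(✓)  00-10(✓)  00-11(✓)  000-1(✓)  0001-(✓)  001-0(✓)  001-1(✓)  0010-(✓)  0011-(✓)  01-01(✓)  01-11(✓)  010-0(✓)  010-1(✓)  0100-(✓)  0101-(✓)  011-1(✓)  1-011(✓)  1-110(✓)  1-111(✓)  10-11(✓)  101-1(✓)  1011-(✓)  11-10(✓)  11-11(✓)  1101-(✓)  111-0  1111-(✓)
size-2^2 implicants → --011(✓)  --111(✓)  -0-11(✓)  -01-1  -011-  -1-11(✓)  -101-  0--01(✓)  0--11(✓)  0-0-1(✓)  0-01-  0-1-1(✓)  00--1(✓)  00-1-  001--  01--1(✓)  010--  1--11(✓)  1-11-  11-1-
size-2^3 implicants → ---11  0---1
Unchecked terms (primes): ---11, -01-1, -011-, -101-, 0---1, 0-01-, 00-1-, 001--, 010--, 1-11-, 10000, 11-1-, 111-0
Minterm coverage:
  m1 ⊆ 0---1 [E]
  m3 ⊆ ---11,0---1,0-01-,00-1-
  m4 ⊆ 001-- [E]
  m5 ⊆ -01-1,0---1,001--
  m6 ⊆ -011-,00-1-,001--
  m7 ⊆ ---11,-01-1,-011-,0---1,00-1-,001--
  m8 ⊆ 010-- [E]
  m9 ⊆ 0---1,010--
  m10 ⊆ -101-,0-01-,010--
  m11 ⊆ ---11,-101-,0---1,0-01-,010--
  m13 ⊆ 0---1 [E]
  m15 ⊆ ---11,0---1
  m16 ⊆ 10000 [E]
  m19 ⊆ ---11 [E]
  m21 ⊆ -01-1 [E]
  m22 ⊆ -011-,1-11-
  m23 ⊆ ---11,-01-1,-011-,1-11-
  m27 ⊆ ---11,-101-,11-1-
  m28 ⊆ 111-0 [E]
  m31 ⊆ ---11,1-11-,11-1-
E = {---11, -01-1, 0---1, 001--, 010--, 10000, 111-0}

7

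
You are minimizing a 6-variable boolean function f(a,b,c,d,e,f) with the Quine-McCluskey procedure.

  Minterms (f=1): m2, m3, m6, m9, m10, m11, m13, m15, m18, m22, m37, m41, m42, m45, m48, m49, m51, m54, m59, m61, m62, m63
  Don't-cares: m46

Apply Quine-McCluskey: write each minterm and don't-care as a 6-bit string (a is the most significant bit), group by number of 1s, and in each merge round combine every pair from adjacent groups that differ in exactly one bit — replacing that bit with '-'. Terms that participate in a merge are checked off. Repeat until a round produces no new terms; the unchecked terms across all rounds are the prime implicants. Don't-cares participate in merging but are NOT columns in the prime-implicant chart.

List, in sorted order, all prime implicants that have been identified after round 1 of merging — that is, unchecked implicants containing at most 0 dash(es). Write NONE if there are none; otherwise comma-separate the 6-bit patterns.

[col 0] 000010*, 000011*, 000110*, 001001*, 001010*, 001011*, 001101*, 001111*, 010010*, 010110*, 100101*, 101001*, 101010*, 101101*, 101110*, 110000*, 110001*, 110011*, 110110*, 111011*, 111101*, 111110*, 111111*
[col 1] -01001*, -01010, -01101*, -10110, 0-0010*, 0-0110*, 00-010*, 00-011*, 000-10*, 00001-*, 001-01*, 001-11*, 0010-1*, 00101-*, 0011-1*, 010-10*, 1-1101, 1-1110, 10-101, 101-01*, 101-10, 11-011, 11-110, 1100-1, 11000-, 111-11, 1111-1, 11111-
[col 2] -01-01, 0-0-10, 00-01-, 001--1
Prime implicants: -01-01, -01010, -10110, 0-0-10, 00-01-, 001--1, 1-1101, 1-1110, 10-101, 101-10, 11-011, 11-110, 1100-1, 11000-, 111-11, 1111-1, 11111-

NONE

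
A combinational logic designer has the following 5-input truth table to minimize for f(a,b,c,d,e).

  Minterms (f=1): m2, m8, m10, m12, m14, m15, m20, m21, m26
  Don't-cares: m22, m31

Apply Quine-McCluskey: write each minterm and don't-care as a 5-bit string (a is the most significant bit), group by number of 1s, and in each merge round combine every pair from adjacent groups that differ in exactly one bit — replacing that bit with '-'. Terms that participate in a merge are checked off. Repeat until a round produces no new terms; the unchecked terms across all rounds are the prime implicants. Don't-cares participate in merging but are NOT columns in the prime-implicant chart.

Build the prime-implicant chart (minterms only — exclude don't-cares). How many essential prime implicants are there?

4

[col 0] 00010*, 01000*, 01010*, 01100*, 01110*, 01111*, 10100*, 10101*, 10110*, 11010*, 11111*
[col 1] -1010, -1111, 0-010, 01-00*, 01-10*, 010-0*, 011-0*, 0111-, 101-0, 1010-
[col 2] 01--0
Prime implicants: -1010, -1111, 0-010, 01--0, 0111-, 101-0, 1010-
PI chart (minterm → PIs covering it):
  2 | 0-010  (sole → essential)
  8 | 01--0  (sole → essential)
  10 | -1010,0-010,01--0
  12 | 01--0  (sole → essential)
  14 | 01--0,0111-
  15 | -1111,0111-
  20 | 101-0,1010-
  21 | 1010-  (sole → essential)
  26 | -1010  (sole → essential)
Essential prime implicants: -1010, 0-010, 01--0, 1010-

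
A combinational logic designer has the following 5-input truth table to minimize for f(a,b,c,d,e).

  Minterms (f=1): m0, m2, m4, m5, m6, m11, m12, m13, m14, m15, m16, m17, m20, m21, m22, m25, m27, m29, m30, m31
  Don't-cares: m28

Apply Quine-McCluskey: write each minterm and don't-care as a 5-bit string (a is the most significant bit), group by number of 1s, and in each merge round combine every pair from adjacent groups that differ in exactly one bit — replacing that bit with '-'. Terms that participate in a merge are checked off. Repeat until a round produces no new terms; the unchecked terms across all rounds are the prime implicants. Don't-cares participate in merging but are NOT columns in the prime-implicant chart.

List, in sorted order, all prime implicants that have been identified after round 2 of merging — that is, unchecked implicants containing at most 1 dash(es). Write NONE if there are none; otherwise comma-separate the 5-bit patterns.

[col 0] 00000*, 00010*, 00100*, 00101*, 00110*, 01011*, 01100*, 01101*, 01110*, 01111*, 10000*, 10001*, 10100*, 10101*, 10110*, 11001*, 11011*, 11100*, 11101*, 11110*, 11111*
[col 1] -0000*, -0100*, -0101*, -0110*, -1011*, -1100*, -1101*, -1110*, -1111*, 0-100*, 0-101*, 0-110*, 00-00*, 00-10*, 000-0*, 001-0*, 0010-*, 01-11*, 011-0*, 011-1*, 0110-*, 0111-*, 1-001*, 1-100*, 1-101*, 1-110*, 10-00*, 10-01*, 1000-*, 101-0*, 1010-*, 11-01*, 11-11*, 110-1*, 111-0*, 111-1*, 1110-*, 1111-*
[col 2] --100*, --101*, --110*, -0-00, -01-0*, -010-*, -1-11, -11-0*, -11-1*, -110-*, -111-*, 0-1-0*, 0-10-*, 00--0, 011--*, 1--01, 1-1-0*, 1-10-*, 10-0-, 11--1, 111--*
[col 3] --1-0, --10-, -11--
Prime implicants: --1-0, --10-, -0-00, -1-11, -11--, 00--0, 1--01, 10-0-, 11--1

NONE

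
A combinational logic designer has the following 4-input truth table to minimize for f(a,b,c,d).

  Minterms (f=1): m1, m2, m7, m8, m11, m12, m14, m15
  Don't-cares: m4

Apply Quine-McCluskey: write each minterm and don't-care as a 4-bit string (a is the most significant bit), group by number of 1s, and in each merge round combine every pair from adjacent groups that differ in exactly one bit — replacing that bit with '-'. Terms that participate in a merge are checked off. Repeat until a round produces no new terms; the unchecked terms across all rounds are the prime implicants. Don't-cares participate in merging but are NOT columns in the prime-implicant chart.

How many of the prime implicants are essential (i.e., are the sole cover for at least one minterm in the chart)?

5

Round 0: 0001 0010 0100✓ 0111✓ 1000✓ 1011✓ 1100✓ 1110✓ 1111✓
Round 1: -100 -111 1-00 1-11 11-0 111-
PIs = {-100, -111, 0001, 0010, 1-00, 1-11, 11-0, 111-}
Coverage chart:
  m1: 0001 ←essential
  m2: 0010 ←essential
  m7: -111 ←essential
  m8: 1-00 ←essential
  m11: 1-11 ←essential
  m12: -100,1-00,11-0
  m14: 11-0,111-
  m15: -111,1-11,111-
Essential: -111, 0001, 0010, 1-00, 1-11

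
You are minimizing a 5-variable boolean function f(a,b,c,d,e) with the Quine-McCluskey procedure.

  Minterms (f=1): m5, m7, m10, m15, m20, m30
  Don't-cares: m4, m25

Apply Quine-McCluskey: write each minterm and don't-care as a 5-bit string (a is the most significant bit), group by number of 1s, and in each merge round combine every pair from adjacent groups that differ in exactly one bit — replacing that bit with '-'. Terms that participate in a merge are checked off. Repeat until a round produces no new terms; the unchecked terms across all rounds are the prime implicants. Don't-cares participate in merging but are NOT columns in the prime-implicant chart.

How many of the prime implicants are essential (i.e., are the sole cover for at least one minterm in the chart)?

4

Round 0: 00100✓ 00101✓ 00111✓ 01010 01111✓ 10100✓ 11001 11110
Round 1: -0100 0-111 001-1 0010-
PIs = {-0100, 0-111, 001-1, 0010-, 01010, 11001, 11110}
Coverage chart:
  m5: 001-1,0010-
  m7: 0-111,001-1
  m10: 01010 ←essential
  m15: 0-111 ←essential
  m20: -0100 ←essential
  m30: 11110 ←essential
Essential: -0100, 0-111, 01010, 11110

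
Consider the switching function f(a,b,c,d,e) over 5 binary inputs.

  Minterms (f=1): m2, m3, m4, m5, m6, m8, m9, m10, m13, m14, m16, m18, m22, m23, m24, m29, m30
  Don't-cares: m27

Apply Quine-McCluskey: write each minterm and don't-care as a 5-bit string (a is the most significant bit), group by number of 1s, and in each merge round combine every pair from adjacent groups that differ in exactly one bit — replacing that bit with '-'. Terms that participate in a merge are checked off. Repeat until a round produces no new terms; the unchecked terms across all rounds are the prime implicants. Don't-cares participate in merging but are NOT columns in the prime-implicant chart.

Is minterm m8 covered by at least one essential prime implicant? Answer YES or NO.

NO

Round 0: 00010✓ 00011✓ 00100✓ 00101✓ 00110✓ 01000✓ 01001✓ 01010✓ 01101✓ 01110✓ 10000✓ 10010✓ 10110✓ 10111✓ 11000✓ 11011 11101✓ 11110✓
Round 1: -0010✓ -0110✓ -1000 -1101 -1110✓ 0-010✓ 0-101 0-110✓ 00-10✓ 0001- 001-0 0010- 01-01 01-10✓ 010-0 0100- 1-000 1-110✓ 10-10✓ 100-0 1011-
Round 2: --110 -0-10 0--10
PIs = {--110, -0-10, -1000, -1101, 0--10, 0-101, 0001-, 001-0, 0010-, 01-01, 010-0, 0100-, 1-000, 100-0, 1011-, 11011}
Coverage chart:
  m2: -0-10,0--10,0001-
  m3: 0001- ←essential
  m4: 001-0,0010-
  m5: 0-101,0010-
  m6: --110,-0-10,0--10,001-0
  m8: -1000,010-0,0100-
  m9: 01-01,0100-
  m10: 0--10,010-0
  m13: -1101,0-101,01-01
  m14: --110,0--10
  m16: 1-000,100-0
  m18: -0-10,100-0
  m22: --110,-0-10,1011-
  m23: 1011- ←essential
  m24: -1000,1-000
  m29: -1101 ←essential
  m30: --110 ←essential
Essential: --110, -1101, 0001-, 1011-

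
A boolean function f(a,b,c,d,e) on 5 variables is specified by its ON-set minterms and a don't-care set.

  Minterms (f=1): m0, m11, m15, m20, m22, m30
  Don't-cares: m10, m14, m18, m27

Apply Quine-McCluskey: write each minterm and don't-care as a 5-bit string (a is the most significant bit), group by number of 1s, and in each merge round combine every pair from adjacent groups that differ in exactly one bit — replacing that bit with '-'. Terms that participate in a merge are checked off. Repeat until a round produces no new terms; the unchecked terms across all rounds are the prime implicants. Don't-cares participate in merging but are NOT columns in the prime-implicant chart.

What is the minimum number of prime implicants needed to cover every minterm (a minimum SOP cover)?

4

size-2^0 implicants → 00000  01010(✓)  01011(✓)  01110(✓)  01111(✓)  10010(✓)  10100(✓)  10110(✓)  11011(✓)  11110(✓)
size-2^1 implicants → -1011  -1110  01-10(✓)  01-11(✓)  0101-(✓)  0111-(✓)  1-110  10-10  101-0
size-2^2 implicants → 01-1-
Unchecked terms (primes): -1011, -1110, 00000, 01-1-, 1-110, 10-10, 101-0
Minterm coverage:
  m0 ⊆ 00000 [E]
  m11 ⊆ -1011,01-1-
  m15 ⊆ 01-1- [E]
  m20 ⊆ 101-0 [E]
  m22 ⊆ 1-110,10-10,101-0
  m30 ⊆ -1110,1-110
E = {00000, 01-1-, 101-0}
Petrick residual → -1110
Cover = bcde' + a'b'c'd'e' + a'bd + ab'ce'  |cover|=4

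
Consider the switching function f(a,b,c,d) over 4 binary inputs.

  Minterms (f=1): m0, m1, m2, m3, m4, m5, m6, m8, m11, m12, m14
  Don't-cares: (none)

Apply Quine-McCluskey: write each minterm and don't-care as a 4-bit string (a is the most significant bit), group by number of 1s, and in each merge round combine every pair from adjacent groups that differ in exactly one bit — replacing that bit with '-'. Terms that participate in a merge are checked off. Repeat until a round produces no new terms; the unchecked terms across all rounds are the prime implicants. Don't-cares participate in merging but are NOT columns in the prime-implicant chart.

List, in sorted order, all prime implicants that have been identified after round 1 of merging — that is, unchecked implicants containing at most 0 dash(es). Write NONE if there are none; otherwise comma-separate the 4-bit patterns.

NONE

size-2^0 implicants → 0000(✓)  0001(✓)  0010(✓)  0011(✓)  0100(✓)  0101(✓)  0110(✓)  1000(✓)  1011(✓)  1100(✓)  1110(✓)
size-2^1 implicants → -000(✓)  -011  -100(✓)  -110(✓)  0-00(✓)  0-01(✓)  0-10(✓)  00-0(✓)  00-1(✓)  000-(✓)  001-(✓)  01-0(✓)  010-(✓)  1-00(✓)  11-0(✓)
size-2^2 implicants → --00  -1-0  0--0  0-0-  00--
Unchecked terms (primes): --00, -011, -1-0, 0--0, 0-0-, 00--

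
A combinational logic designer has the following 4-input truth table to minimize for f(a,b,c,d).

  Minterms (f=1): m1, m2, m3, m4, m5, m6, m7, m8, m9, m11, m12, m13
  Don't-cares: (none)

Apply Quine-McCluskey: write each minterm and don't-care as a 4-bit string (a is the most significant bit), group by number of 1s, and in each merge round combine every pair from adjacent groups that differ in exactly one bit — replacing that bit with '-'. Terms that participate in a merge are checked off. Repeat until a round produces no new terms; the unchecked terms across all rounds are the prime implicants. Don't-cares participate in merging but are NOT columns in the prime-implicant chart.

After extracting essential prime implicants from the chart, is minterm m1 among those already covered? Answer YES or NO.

size-2^0 implicants → 0001(✓)  0010(✓)  0011(✓)  0100(✓)  0101(✓)  0110(✓)  0111(✓)  1000(✓)  1001(✓)  1011(✓)  1100(✓)  1101(✓)
size-2^1 implicants → -001(✓)  -011(✓)  -100(✓)  -101(✓)  0-01(✓)  0-10(✓)  0-11(✓)  00-1(✓)  001-(✓)  01-0(✓)  01-1(✓)  010-(✓)  011-(✓)  1-00(✓)  1-01(✓)  10-1(✓)  100-(✓)  110-(✓)
size-2^2 implicants → --01  -0-1  -10-  0--1  0-1-  01--  1-0-
Unchecked terms (primes): --01, -0-1, -10-, 0--1, 0-1-, 01--, 1-0-
Minterm coverage:
  m1 ⊆ --01,-0-1,0--1
  m2 ⊆ 0-1- [E]
  m3 ⊆ -0-1,0--1,0-1-
  m4 ⊆ -10-,01--
  m5 ⊆ --01,-10-,0--1,01--
  m6 ⊆ 0-1-,01--
  m7 ⊆ 0--1,0-1-,01--
  m8 ⊆ 1-0- [E]
  m9 ⊆ --01,-0-1,1-0-
  m11 ⊆ -0-1 [E]
  m12 ⊆ -10-,1-0-
  m13 ⊆ --01,-10-,1-0-
E = {-0-1, 0-1-, 1-0-}

YES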